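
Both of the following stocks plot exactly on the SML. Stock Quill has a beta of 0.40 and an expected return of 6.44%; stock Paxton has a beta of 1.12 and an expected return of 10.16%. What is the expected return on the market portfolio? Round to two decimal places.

9.54%

Both satisfy E(R) = R_f + β·MRP, so the slope of the SML is
MRP = (10.16% − 6.44%) / (1.12 − 0.40) = 3.72% / 0.72 = 5.1667%
R_f = E(R_Quill) − β_Quill·MRP = 6.44% − 0.40 × 5.1667% = 4.3733%
E(R_m) = R_f + MRP = 4.3733% + 5.1667% = 9.54%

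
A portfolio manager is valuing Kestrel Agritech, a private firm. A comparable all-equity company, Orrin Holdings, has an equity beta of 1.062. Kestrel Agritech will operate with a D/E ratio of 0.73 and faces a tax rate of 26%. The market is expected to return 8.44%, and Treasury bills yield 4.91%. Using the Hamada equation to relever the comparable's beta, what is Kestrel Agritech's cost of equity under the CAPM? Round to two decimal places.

β_L = β_U × [1 + (1 − t)(D/E)] = 1.062 × [1 + (1 − 0.26) × 0.73]
    = 1.062 × [1 + 0.74 × 0.73] = 1.062 × 1.5402 = 1.6357
MRP = 8.44% − 4.91% = 3.53%
E(R) = R_f + β_L × MRP = 4.91% + 1.6357 × 3.53% = 10.68%

10.68%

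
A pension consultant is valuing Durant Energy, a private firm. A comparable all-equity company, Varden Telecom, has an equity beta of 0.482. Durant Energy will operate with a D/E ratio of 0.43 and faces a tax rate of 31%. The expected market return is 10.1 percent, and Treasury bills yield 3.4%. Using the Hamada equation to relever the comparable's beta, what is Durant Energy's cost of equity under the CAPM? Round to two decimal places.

β_L = β_U × [1 + (1 − t)(D/E)] = 0.482 × [1 + (1 − 0.31) × 0.43]
    = 0.482 × [1 + 0.69 × 0.43] = 0.482 × 1.2967 = 0.6250
MRP = 10.1% − 3.4% = 6.70%
E(R) = R_f + β_L × MRP = 3.4% + 0.6250 × 6.7% = 7.59%

7.59%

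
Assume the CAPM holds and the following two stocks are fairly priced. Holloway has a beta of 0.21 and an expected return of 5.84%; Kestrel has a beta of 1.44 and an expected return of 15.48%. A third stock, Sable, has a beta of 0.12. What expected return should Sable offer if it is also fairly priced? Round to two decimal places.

MRP (SML slope) = (15.48% − 5.84%) / (1.44 − 0.21) = 9.64% / 1.23 = 7.8374%
R_f (intercept) = 5.84% − 0.21 × 7.8374% = 4.1941%
E(R_Sable) = R_f + β × MRP = 4.1941% + 0.12 × 7.8374% = 5.13%

5.13%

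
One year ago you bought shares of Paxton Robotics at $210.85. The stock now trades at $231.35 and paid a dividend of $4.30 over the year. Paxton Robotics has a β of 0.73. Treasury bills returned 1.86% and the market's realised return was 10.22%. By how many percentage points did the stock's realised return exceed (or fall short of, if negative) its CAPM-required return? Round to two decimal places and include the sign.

Realised HPR = (P1 + D1 − P0) / P0 = (231.35 + 4.30 − 210.85) / 210.85 = 24.80 / 210.85 = 11.7619%
MRP = 10.22% − 1.86% = 8.36%
CAPM required = R_f + β·MRP = 1.86% + 0.73 × 8.36% = 7.9628%
α = realised − required = 11.7619% − 7.9628% = +3.80%

+3.80%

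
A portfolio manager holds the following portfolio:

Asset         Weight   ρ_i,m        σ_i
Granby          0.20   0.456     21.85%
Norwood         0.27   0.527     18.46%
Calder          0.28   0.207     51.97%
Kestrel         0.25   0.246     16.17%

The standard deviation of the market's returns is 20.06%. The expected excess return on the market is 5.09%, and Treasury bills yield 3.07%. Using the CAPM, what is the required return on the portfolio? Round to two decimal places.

5.26%

β_Granby = 0.456 × 21.85% / 20.06% = 0.4967
β_Norwood = 0.527 × 18.46% / 20.06% = 0.4850
β_Calder = 0.207 × 51.97% / 20.06% = 0.5363
β_Kestrel = 0.246 × 16.17% / 20.06% = 0.1983
β_P = Σ w_i β_i = 0.20×0.4967 + 0.27×0.4850 + 0.28×0.5363 + 0.25×0.1983 = 0.4300
E(R_P) = R_f + β_P × MRP = 3.07% + 0.4300 × 5.09% = 5.26%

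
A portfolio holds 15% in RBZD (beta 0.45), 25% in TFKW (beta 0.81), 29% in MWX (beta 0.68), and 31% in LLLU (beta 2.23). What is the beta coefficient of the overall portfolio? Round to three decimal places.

β_P = Σ w_i β_i = 0.15×0.45 + 0.25×0.81 + 0.29×0.68 + 0.31×2.23 = 1.1585

1.159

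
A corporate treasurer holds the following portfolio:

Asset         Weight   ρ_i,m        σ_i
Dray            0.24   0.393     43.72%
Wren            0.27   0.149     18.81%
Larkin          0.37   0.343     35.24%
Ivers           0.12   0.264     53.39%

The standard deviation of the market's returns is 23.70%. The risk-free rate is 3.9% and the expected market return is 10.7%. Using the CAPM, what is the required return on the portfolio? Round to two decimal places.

β_Dray = 0.393 × 43.72% / 23.70% = 0.7250
β_Wren = 0.149 × 18.81% / 23.70% = 0.1183
β_Larkin = 0.343 × 35.24% / 23.70% = 0.5100
β_Ivers = 0.264 × 53.39% / 23.70% = 0.5947
β_P = Σ w_i β_i = 0.24×0.7250 + 0.27×0.1183 + 0.37×0.5100 + 0.12×0.5947 = 0.4660
MRP = 10.7% − 3.9% = 6.80%
E(R_P) = R_f + β_P × MRP = 3.9% + 0.4660 × 6.8% = 7.07%

7.07%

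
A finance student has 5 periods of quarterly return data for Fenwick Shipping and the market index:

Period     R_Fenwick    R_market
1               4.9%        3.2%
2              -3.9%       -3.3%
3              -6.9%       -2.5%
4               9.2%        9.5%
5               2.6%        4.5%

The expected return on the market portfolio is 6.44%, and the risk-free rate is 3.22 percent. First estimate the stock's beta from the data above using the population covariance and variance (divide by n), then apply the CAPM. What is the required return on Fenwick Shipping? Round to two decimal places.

Mean R_i = (4.9 − 3.9 − 6.9 + 9.2 + 2.6) / 5 = 1.1800%
Mean R_m = (3.2 − 3.3 − 2.5 + 9.5 + 4.5) / 5 = 2.2800%
Σ(R_i − R̄_i)(R_m − R̄_m) = 131.4480  ⇒  Cov = 131.4480 / 5 = 26.2896
Σ(R_m − R̄_m)² = 111.8880  ⇒  Var(R_m) = 111.8880 / 5 = 22.3776
β = Cov / Var(R_m) = 26.2896 / 22.3776 = 1.1748
MRP = 6.44% − 3.22% = 3.22%
E(R) = R_f + β × MRP = 3.22% + 1.1748 × 3.22% = 7.00%

7.00%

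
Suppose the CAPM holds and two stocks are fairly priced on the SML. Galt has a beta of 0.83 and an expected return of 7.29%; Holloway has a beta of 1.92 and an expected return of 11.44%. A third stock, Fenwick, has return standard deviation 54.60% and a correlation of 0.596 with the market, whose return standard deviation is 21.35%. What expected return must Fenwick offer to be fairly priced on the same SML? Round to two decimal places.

MRP = (11.44% − 7.29%) / (1.92 − 0.83) = 3.8073%
R_f = 7.29% − 0.83 × 3.8073% = 4.1299%
β_Fenwick = ρ·σ_i/σ_m = 0.596 × 54.60 / 21.35 = 1.5242
E(R_Fenwick) = R_f + β × MRP = 4.1299% + 1.5242 × 3.8073% = 9.93%

9.93%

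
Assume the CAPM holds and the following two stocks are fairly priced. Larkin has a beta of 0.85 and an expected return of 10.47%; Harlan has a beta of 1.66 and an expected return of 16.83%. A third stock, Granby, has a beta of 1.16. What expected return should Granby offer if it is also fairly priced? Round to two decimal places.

12.90%

MRP (SML slope) = (16.83% − 10.47%) / (1.66 − 0.85) = 6.36% / 0.81 = 7.8519%
R_f (intercept) = 10.47% − 0.85 × 7.8519% = 3.7959%
E(R_Granby) = R_f + β × MRP = 3.7959% + 1.16 × 7.8519% = 12.90%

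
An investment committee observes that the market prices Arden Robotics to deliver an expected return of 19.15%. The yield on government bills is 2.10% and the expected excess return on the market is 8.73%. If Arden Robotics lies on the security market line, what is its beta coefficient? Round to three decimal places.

1.953

β = (E(R) − R_f) / MRP = (19.15% − 2.10%) / 8.73% = 17.05% / 8.73% = 1.953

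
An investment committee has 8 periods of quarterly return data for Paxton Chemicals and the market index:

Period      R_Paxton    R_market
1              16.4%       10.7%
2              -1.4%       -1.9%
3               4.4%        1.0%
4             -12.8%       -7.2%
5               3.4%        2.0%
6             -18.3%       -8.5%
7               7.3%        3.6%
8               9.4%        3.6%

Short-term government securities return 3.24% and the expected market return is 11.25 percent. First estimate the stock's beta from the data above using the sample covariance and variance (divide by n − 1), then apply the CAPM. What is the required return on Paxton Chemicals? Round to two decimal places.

Mean R_i = (16.4 − 1.4 + 4.4 − 12.8 + 3.4 − 18.3 + 7.3 + 9.4) / 8 = 1.0500%
Mean R_m = (10.7 − 1.9 + 1.0 − 7.2 + 2.0 − 8.5 + 3.6 + 3.6) / 8 = 0.4125%
Σ(R_i − R̄_i)(R_m − R̄_m) = 493.7050  ⇒  Cov = 493.7050 / 7 = 70.5293
Σ(R_m − R̄_m)² = 271.7488  ⇒  Var(R_m) = 271.7488 / 7 = 38.8213
β = Cov / Var(R_m) = 70.5293 / 38.8213 = 1.8168
MRP = 11.25% − 3.24% = 8.01%
E(R) = R_f + β × MRP = 3.24% + 1.8168 × 8.01% = 17.79%

17.79%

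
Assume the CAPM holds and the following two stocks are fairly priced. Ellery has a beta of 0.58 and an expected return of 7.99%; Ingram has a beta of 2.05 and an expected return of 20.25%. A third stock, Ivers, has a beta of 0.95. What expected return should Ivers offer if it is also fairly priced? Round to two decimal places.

11.08%

MRP (SML slope) = (20.25% − 7.99%) / (2.05 − 0.58) = 12.26% / 1.47 = 8.3401%
R_f (intercept) = 7.99% − 0.58 × 8.3401% = 3.1527%
E(R_Ivers) = R_f + β × MRP = 3.1527% + 0.95 × 8.3401% = 11.08%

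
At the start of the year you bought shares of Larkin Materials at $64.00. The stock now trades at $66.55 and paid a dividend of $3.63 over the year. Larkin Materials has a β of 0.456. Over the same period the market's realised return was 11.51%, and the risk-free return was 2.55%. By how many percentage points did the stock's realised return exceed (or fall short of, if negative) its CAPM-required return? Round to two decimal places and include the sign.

+3.02%

Realised HPR = (P1 + D1 − P0) / P0 = (66.55 + 3.63 − 64.00) / 64.00 = 6.18 / 64.00 = 9.6563%
MRP = 11.51% − 2.55% = 8.96%
CAPM required = R_f + β·MRP = 2.55% + 0.456 × 8.96% = 6.63576%
α = realised − required = 9.6563% − 6.63576% = +3.02%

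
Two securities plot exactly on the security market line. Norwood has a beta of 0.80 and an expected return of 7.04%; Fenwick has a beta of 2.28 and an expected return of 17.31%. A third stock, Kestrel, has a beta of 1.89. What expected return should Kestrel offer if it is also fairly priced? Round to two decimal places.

MRP (SML slope) = (17.31% − 7.04%) / (2.28 − 0.80) = 10.27% / 1.48 = 6.9392%
R_f (intercept) = 7.04% − 0.80 × 6.9392% = 1.4886%
E(R_Kestrel) = R_f + β × MRP = 1.4886% + 1.89 × 6.9392% = 14.60%

14.60%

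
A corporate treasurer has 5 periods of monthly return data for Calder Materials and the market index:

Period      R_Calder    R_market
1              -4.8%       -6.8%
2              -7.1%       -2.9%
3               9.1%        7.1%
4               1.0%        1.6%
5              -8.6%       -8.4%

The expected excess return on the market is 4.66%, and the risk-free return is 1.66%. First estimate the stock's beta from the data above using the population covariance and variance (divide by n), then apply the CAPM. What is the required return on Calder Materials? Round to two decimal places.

6.66%

Mean R_i = (-4.8 − 7.1 + 9.1 + 1.0 − 8.6) / 5 = -2.0800%
Mean R_m = (-6.8 − 2.9 + 7.1 + 1.6 − 8.4) / 5 = -1.8800%
Σ(R_i − R̄_i)(R_m − R̄_m) = 172.1280  ⇒  Cov = 172.1280 / 5 = 34.4256
Σ(R_m − R̄_m)² = 160.5080  ⇒  Var(R_m) = 160.5080 / 5 = 32.1016
β = Cov / Var(R_m) = 34.4256 / 32.1016 = 1.0724
E(R) = R_f + β × MRP = 1.66% + 1.0724 × 4.66% = 6.66%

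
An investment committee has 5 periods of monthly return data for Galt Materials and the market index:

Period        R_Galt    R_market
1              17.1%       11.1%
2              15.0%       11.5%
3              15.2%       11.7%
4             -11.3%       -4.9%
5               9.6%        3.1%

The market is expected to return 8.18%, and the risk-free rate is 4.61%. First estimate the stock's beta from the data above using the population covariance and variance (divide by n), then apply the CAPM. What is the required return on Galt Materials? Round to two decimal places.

Mean R_i = (17.1 + 15.0 + 15.2 − 11.3 + 9.6) / 5 = 9.1200%
Mean R_m = (11.1 + 11.5 + 11.7 − 4.9 + 3.1) / 5 = 6.5000%
Σ(R_i − R̄_i)(R_m − R̄_m) = 328.8800  ⇒  Cov = 328.8800 / 5 = 65.7760
Σ(R_m − R̄_m)² = 214.7200  ⇒  Var(R_m) = 214.7200 / 5 = 42.9440
β = Cov / Var(R_m) = 65.7760 / 42.9440 = 1.5317
MRP = 8.18% − 4.61% = 3.57%
E(R) = R_f + β × MRP = 4.61% + 1.5317 × 3.57% = 10.08%

10.08%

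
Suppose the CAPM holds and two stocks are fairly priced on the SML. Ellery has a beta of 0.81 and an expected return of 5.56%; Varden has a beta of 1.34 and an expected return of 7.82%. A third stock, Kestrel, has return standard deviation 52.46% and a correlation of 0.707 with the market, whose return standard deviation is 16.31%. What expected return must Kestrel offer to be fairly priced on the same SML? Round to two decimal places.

11.80%

MRP = (7.82% − 5.56%) / (1.34 − 0.81) = 4.2642%
R_f = 5.56% − 0.81 × 4.2642% = 2.1060%
β_Kestrel = ρ·σ_i/σ_m = 0.707 × 52.46 / 16.31 = 2.2740
E(R_Kestrel) = R_f + β × MRP = 2.1060% + 2.2740 × 4.2642% = 11.80%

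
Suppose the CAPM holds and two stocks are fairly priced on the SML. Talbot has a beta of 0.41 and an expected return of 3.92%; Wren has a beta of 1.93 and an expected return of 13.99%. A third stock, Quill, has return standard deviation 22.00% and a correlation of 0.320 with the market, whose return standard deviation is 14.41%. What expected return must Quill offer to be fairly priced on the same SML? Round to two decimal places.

MRP = (13.99% − 3.92%) / (1.93 − 0.41) = 6.6250%
R_f = 3.92% − 0.41 × 6.6250% = 1.2038%
β_Quill = ρ·σ_i/σ_m = 0.320 × 22.00 / 14.41 = 0.4885
E(R_Quill) = R_f + β × MRP = 1.2038% + 0.4885 × 6.6250% = 4.44%

4.44%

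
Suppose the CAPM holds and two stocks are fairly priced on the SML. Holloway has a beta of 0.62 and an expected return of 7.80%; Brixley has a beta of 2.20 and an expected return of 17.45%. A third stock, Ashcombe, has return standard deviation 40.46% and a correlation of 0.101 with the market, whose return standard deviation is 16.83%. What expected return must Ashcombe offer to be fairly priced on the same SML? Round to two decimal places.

5.50%

MRP = (17.45% − 7.80%) / (2.20 − 0.62) = 6.1076%
R_f = 7.80% − 0.62 × 6.1076% = 4.0133%
β_Ashcombe = ρ·σ_i/σ_m = 0.101 × 40.46 / 16.83 = 0.2428
E(R_Ashcombe) = R_f + β × MRP = 4.0133% + 0.2428 × 6.1076% = 5.50%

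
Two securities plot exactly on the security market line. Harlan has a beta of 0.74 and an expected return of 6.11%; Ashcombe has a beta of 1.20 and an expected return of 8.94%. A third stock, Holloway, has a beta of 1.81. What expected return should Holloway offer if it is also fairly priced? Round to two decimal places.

MRP (SML slope) = (8.94% − 6.11%) / (1.20 − 0.74) = 2.83% / 0.46 = 6.1522%
R_f (intercept) = 6.11% − 0.74 × 6.1522% = 1.5574%
E(R_Holloway) = R_f + β × MRP = 1.5574% + 1.81 × 6.1522% = 12.69%

12.69%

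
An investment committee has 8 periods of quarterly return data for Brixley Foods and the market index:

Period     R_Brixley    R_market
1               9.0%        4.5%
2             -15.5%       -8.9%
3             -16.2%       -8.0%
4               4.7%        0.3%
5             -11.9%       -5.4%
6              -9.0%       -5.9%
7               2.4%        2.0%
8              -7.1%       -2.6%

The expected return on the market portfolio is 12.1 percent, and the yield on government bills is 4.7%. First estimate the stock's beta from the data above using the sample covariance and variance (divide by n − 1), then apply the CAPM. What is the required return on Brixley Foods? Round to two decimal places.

Mean R_i = (9.0 − 15.5 − 16.2 + 4.7 − 11.9 − 9.0 + 2.4 − 7.1) / 8 = -5.4500%
Mean R_m = (4.5 − 8.9 − 8.0 + 0.3 − 5.4 − 5.9 + 2.0 − 2.6) / 8 = -3.0000%
Σ(R_i − R̄_i)(R_m − R̄_m) = 319.2800  ⇒  Cov = 319.2800 / 7 = 45.6114
Σ(R_m − R̄_m)² = 166.2800  ⇒  Var(R_m) = 166.2800 / 7 = 23.7543
β = Cov / Var(R_m) = 45.6114 / 23.7543 = 1.9201
MRP = 12.1% − 4.7% = 7.40%
E(R) = R_f + β × MRP = 4.7% + 1.9201 × 7.4% = 18.91%

18.91%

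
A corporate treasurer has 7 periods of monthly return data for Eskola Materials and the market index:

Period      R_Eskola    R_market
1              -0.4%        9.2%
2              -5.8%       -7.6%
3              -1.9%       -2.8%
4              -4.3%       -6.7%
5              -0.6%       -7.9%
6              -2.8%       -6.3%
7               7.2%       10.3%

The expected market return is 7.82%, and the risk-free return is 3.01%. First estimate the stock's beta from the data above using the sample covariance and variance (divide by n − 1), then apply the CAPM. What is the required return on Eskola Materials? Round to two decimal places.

4.97%

Mean R_i = (-0.4 − 5.8 − 1.9 − 4.3 − 0.6 − 2.8 + 7.2) / 7 = -1.2286%
Mean R_m = (9.2 − 7.6 − 2.8 − 6.7 − 7.9 − 6.3 + 10.3) / 7 = -1.6857%
Σ(R_i − R̄_i)(R_m − R̄_m) = 156.5729  ⇒  Cov = 156.5729 / 6 = 26.0955
Σ(R_m − R̄_m)² = 383.4286  ⇒  Var(R_m) = 383.4286 / 6 = 63.9048
β = Cov / Var(R_m) = 26.0955 / 63.9048 = 0.4083
MRP = 7.82% − 3.01% = 4.81%
E(R) = R_f + β × MRP = 3.01% + 0.4083 × 4.81% = 4.97%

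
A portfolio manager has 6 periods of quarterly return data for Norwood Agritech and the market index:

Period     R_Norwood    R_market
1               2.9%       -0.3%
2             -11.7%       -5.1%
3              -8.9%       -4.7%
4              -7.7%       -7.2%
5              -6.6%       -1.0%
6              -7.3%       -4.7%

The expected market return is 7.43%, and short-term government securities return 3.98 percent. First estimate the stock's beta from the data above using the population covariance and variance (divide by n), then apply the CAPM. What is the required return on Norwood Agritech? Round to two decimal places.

Mean R_i = (2.9 − 11.7 − 8.9 − 7.7 − 6.6 − 7.3) / 6 = -6.5500%
Mean R_m = (-0.3 − 5.1 − 4.7 − 7.2 − 1.0 − 4.7) / 6 = -3.8333%
Σ(R_i − R̄_i)(R_m − R̄_m) = 46.3300  ⇒  Cov = 46.3300 / 6 = 7.7217
Σ(R_m − R̄_m)² = 34.9533  ⇒  Var(R_m) = 34.9533 / 6 = 5.8256
β = Cov / Var(R_m) = 7.7217 / 5.8256 = 1.3255
MRP = 7.43% − 3.98% = 3.45%
E(R) = R_f + β × MRP = 3.98% + 1.3255 × 3.45% = 8.55%

8.55%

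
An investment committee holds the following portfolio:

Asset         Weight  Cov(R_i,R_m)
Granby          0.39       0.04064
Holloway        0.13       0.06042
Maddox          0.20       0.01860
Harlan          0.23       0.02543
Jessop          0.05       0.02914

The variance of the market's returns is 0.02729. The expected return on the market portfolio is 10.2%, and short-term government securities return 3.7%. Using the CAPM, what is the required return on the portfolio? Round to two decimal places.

β_Granby = 0.04064 / 0.02729 = 1.4892
β_Holloway = 0.06042 / 0.02729 = 2.2140
β_Maddox = 0.01860 / 0.02729 = 0.6816
β_Harlan = 0.02543 / 0.02729 = 0.9318
β_Jessop = 0.02914 / 0.02729 = 1.0678
β_P = Σ w_i β_i = 0.39×1.4892 + 0.13×2.2140 + 0.20×0.6816 + 0.23×0.9318 + 0.05×1.0678 = 1.2726
MRP = 10.2% − 3.7% = 6.50%
E(R_P) = R_f + β_P × MRP = 3.7% + 1.2726 × 6.5% = 11.97%

11.97%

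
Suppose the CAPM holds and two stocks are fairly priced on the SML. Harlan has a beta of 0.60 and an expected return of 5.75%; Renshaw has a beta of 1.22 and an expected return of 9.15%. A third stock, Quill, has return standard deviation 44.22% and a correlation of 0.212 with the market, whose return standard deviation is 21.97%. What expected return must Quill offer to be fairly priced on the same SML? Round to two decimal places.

4.80%

MRP = (9.15% − 5.75%) / (1.22 − 0.60) = 5.4839%
R_f = 5.75% − 0.60 × 5.4839% = 2.4597%
β_Quill = ρ·σ_i/σ_m = 0.212 × 44.22 / 21.97 = 0.4267
E(R_Quill) = R_f + β × MRP = 2.4597% + 0.4267 × 5.4839% = 4.80%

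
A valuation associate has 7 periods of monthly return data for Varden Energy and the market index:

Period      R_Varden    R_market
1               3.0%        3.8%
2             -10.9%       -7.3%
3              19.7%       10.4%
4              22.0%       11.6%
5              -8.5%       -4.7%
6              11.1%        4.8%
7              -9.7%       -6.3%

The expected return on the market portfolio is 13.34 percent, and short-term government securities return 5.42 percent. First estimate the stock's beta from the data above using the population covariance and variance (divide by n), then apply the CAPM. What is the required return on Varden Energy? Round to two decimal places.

19.38%

Mean R_i = (3.0 − 10.9 + 19.7 + 22.0 − 8.5 + 11.1 − 9.7) / 7 = 3.8143%
Mean R_m = (3.8 − 7.3 + 10.4 + 11.6 − 4.7 + 4.8 − 6.3) / 7 = 1.7571%
Σ(R_i − R̄_i)(R_m − R̄_m) = 658.4743  ⇒  Cov = 658.4743 / 7 = 94.0678
Σ(R_m − R̄_m)² = 373.6571  ⇒  Var(R_m) = 373.6571 / 7 = 53.3796
β = Cov / Var(R_m) = 94.0678 / 53.3796 = 1.7622
MRP = 13.34% − 5.42% = 7.92%
E(R) = R_f + β × MRP = 5.42% + 1.7622 × 7.92% = 19.38%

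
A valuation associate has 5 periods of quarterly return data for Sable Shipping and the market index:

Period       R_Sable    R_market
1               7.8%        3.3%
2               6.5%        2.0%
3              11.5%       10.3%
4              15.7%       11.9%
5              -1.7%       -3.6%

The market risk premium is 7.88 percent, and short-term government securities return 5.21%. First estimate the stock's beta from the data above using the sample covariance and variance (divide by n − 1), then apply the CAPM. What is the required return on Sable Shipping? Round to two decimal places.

Mean R_i = (7.8 + 6.5 + 11.5 + 15.7 − 1.7) / 5 = 7.9600%
Mean R_m = (3.3 + 2.0 + 10.3 + 11.9 − 3.6) / 5 = 4.7800%
Σ(R_i − R̄_i)(R_m − R̄_m) = 159.8960  ⇒  Cov = 159.8960 / 4 = 39.9740
Σ(R_m − R̄_m)² = 161.3080  ⇒  Var(R_m) = 161.3080 / 4 = 40.3270
β = Cov / Var(R_m) = 39.9740 / 40.3270 = 0.9912
E(R) = R_f + β × MRP = 5.21% + 0.9912 × 7.88% = 13.02%

13.02%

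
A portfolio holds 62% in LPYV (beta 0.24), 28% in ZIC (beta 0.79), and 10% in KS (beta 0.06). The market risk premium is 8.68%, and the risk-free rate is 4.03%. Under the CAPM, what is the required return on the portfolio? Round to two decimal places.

7.29%

β_P = Σ w_i β_i = 0.62×0.24 + 0.28×0.79 + 0.10×0.06 = 0.3760
E(R_P) = R_f + β_P × MRP = 4.03% + 0.3760 × 8.68% = 7.29%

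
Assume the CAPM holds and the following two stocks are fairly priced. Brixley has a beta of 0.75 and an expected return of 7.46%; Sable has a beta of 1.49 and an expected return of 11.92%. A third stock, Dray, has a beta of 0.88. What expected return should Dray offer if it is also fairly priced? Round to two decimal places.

MRP (SML slope) = (11.92% − 7.46%) / (1.49 − 0.75) = 4.46% / 0.74 = 6.0270%
R_f (intercept) = 7.46% − 0.75 × 6.0270% = 2.9398%
E(R_Dray) = R_f + β × MRP = 2.9398% + 0.88 × 6.0270% = 8.24%

8.24%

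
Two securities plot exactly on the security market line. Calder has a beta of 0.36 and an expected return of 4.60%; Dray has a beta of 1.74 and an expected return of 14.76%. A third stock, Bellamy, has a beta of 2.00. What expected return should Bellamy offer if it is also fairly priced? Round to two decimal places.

MRP (SML slope) = (14.76% − 4.60%) / (1.74 − 0.36) = 10.16% / 1.38 = 7.3623%
R_f (intercept) = 4.60% − 0.36 × 7.3623% = 1.9496%
E(R_Bellamy) = R_f + β × MRP = 1.9496% + 2.00 × 7.3623% = 16.67%

16.67%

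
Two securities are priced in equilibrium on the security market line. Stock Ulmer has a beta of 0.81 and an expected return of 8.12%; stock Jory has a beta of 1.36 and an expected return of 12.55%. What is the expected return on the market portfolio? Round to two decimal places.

9.65%

Both satisfy E(R) = R_f + β·MRP, so the slope of the SML is
MRP = (12.55% − 8.12%) / (1.36 − 0.81) = 4.43% / 0.55 = 8.0545%
R_f = E(R_Ulmer) − β_Ulmer·MRP = 8.12% − 0.81 × 8.0545% = 1.5959%
E(R_m) = R_f + MRP = 1.5959% + 8.0545% = 9.65%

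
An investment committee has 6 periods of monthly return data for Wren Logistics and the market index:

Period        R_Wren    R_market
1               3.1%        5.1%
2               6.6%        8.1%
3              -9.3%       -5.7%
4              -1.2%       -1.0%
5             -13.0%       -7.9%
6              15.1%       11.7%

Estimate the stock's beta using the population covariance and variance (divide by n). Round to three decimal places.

1.306

Mean R_i = (3.1 + 6.6 − 9.3 − 1.2 − 13.0 + 15.1) / 6 = 0.2167%
Mean R_m = (5.1 + 8.1 − 5.7 − 1.0 − 7.9 + 11.7) / 6 = 1.7167%
Σ(R_i − R̄_i)(R_m − R̄_m) = 400.6183  ⇒  Cov = 400.6183 / 6 = 66.7697
Σ(R_m − R̄_m)² = 306.7283  ⇒  Var(R_m) = 306.7283 / 6 = 51.1214
β = Cov / Var(R_m) = 66.7697 / 51.1214 = 1.3061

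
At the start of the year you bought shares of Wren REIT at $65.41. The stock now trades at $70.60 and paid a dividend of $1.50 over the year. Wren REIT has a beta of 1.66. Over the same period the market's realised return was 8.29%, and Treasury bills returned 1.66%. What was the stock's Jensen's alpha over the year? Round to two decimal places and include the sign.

-2.44%

Realised HPR = (P1 + D1 − P0) / P0 = (70.60 + 1.50 − 65.41) / 65.41 = 6.69 / 65.41 = 10.2278%
MRP = 8.29% − 1.66% = 6.63%
CAPM required = R_f + β·MRP = 1.66% + 1.66 × 6.63% = 12.6658%
α = realised − required = 10.2278% − 12.6658% = -2.44%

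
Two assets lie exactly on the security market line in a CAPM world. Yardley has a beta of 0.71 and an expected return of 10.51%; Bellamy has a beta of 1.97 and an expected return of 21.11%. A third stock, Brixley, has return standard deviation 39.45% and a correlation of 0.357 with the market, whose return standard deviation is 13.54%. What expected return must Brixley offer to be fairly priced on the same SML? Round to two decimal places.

MRP = (21.11% − 10.51%) / (1.97 − 0.71) = 8.4127%
R_f = 10.51% − 0.71 × 8.4127% = 4.5370%
β_Brixley = ρ·σ_i/σ_m = 0.357 × 39.45 / 13.54 = 1.0402
E(R_Brixley) = R_f + β × MRP = 4.5370% + 1.0402 × 8.4127% = 13.29%

13.29%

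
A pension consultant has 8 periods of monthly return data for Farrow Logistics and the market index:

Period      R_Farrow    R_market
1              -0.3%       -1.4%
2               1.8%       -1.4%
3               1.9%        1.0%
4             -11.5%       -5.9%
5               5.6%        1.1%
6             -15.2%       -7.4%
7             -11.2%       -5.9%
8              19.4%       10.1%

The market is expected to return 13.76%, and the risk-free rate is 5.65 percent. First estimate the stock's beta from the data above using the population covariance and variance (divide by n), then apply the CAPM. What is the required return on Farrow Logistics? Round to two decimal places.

21.71%

Mean R_i = (-0.3 + 1.8 + 1.9 − 11.5 + 5.6 − 15.2 − 11.2 + 19.4) / 8 = -1.1875%
Mean R_m = (-1.4 − 1.4 + 1.0 − 5.9 + 1.1 − 7.4 − 5.9 + 10.1) / 8 = -1.2250%
Σ(R_i − R̄_i)(R_m − R̄_m) = 436.6725  ⇒  Cov = 436.6725 / 8 = 54.5841
Σ(R_m − R̄_m)² = 220.5150  ⇒  Var(R_m) = 220.5150 / 8 = 27.5644
β = Cov / Var(R_m) = 54.5841 / 27.5644 = 1.9802
MRP = 13.76% − 5.65% = 8.11%
E(R) = R_f + β × MRP = 5.65% + 1.9802 × 8.11% = 21.71%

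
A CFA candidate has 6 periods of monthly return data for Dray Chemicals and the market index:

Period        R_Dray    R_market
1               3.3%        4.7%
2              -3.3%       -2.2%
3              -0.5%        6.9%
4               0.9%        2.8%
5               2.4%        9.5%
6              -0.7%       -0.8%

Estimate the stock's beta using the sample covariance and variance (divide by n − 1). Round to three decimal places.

Mean R_i = (3.3 − 3.3 − 0.5 + 0.9 + 2.4 − 0.7) / 6 = 0.3500%
Mean R_m = (4.7 − 2.2 + 6.9 + 2.8 + 9.5 − 0.8) / 6 = 3.4833%
Σ(R_i − R̄_i)(R_m − R̄_m) = 37.8850  ⇒  Cov = 37.8850 / 5 = 7.5770
Σ(R_m − R̄_m)² = 100.4683  ⇒  Var(R_m) = 100.4683 / 5 = 20.0937
β = Cov / Var(R_m) = 7.5770 / 20.0937 = 0.3771

0.377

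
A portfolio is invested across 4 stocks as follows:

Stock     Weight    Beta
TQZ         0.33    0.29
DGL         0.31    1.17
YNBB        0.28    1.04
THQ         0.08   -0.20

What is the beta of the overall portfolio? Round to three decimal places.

β_P = Σ w_i β_i = 0.33×0.29 + 0.31×1.17 + 0.28×1.04 + 0.08×-0.20 = 0.7336

0.734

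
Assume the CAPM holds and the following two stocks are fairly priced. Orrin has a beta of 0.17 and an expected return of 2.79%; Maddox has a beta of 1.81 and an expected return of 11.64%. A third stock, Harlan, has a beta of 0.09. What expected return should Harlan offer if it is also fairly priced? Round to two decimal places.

2.36%

MRP (SML slope) = (11.64% − 2.79%) / (1.81 − 0.17) = 8.85% / 1.64 = 5.3963%
R_f (intercept) = 2.79% − 0.17 × 5.3963% = 1.8726%
E(R_Harlan) = R_f + β × MRP = 1.8726% + 0.09 × 5.3963% = 2.36%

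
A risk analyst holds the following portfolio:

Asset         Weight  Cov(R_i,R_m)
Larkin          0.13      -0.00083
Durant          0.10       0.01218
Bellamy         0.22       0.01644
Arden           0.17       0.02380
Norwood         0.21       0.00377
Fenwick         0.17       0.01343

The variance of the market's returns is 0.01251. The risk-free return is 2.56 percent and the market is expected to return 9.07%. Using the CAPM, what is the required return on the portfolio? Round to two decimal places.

8.73%

β_Larkin = -0.00083 / 0.01251 = -0.0663
β_Durant = 0.01218 / 0.01251 = 0.9736
β_Bellamy = 0.01644 / 0.01251 = 1.3141
β_Arden = 0.02380 / 0.01251 = 1.9025
β_Norwood = 0.00377 / 0.01251 = 0.3014
β_Fenwick = 0.01343 / 0.01251 = 1.0735
β_P = Σ w_i β_i = 0.13×-0.0663 + 0.10×0.9736 + 0.22×1.3141 + 0.17×1.9025 + 0.21×0.3014 + 0.17×1.0735 = 0.9471
MRP = 9.07% − 2.56% = 6.51%
E(R_P) = R_f + β_P × MRP = 2.56% + 0.9471 × 6.51% = 8.73%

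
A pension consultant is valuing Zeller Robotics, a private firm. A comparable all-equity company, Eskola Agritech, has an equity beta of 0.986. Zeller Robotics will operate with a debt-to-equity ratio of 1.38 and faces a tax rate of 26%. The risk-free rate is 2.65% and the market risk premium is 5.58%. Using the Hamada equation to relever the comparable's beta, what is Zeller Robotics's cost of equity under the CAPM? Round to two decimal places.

β_L = β_U × [1 + (1 − t)(D/E)] = 0.986 × [1 + (1 − 0.26) × 1.38]
    = 0.986 × [1 + 0.74 × 1.38] = 0.986 × 2.0212 = 1.9929
E(R) = R_f + β_L × MRP = 2.65% + 1.9929 × 5.58% = 13.77%

13.77%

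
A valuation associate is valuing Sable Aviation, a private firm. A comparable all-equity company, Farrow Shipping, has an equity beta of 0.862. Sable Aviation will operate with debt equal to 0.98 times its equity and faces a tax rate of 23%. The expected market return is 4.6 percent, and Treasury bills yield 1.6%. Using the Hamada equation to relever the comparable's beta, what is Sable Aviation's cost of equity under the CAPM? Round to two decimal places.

6.14%

β_L = β_U × [1 + (1 − t)(D/E)] = 0.862 × [1 + (1 − 0.23) × 0.98]
    = 0.862 × [1 + 0.77 × 0.98] = 0.862 × 1.7546 = 1.5125
MRP = 4.6% − 1.6% = 3.00%
E(R) = R_f + β_L × MRP = 1.6% + 1.5125 × 3.0% = 6.14%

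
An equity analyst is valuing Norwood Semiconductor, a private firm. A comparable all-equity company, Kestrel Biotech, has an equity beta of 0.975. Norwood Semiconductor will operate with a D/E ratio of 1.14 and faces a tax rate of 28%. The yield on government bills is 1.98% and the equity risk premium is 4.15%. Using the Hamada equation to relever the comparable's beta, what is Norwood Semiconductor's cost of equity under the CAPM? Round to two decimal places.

β_L = β_U × [1 + (1 − t)(D/E)] = 0.975 × [1 + (1 − 0.28) × 1.14]
    = 0.975 × [1 + 0.72 × 1.14] = 0.975 × 1.8208 = 1.7753
E(R) = R_f + β_L × MRP = 1.98% + 1.7753 × 4.15% = 9.35%

9.35%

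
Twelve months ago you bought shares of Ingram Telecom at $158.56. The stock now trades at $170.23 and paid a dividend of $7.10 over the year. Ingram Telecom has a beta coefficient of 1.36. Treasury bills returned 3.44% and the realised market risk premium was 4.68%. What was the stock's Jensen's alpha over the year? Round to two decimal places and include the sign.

+2.03%

Realised HPR = (P1 + D1 − P0) / P0 = (170.23 + 7.10 − 158.56) / 158.56 = 18.77 / 158.56 = 11.8378%
CAPM required = R_f + β·MRP = 3.44% + 1.36 × 4.68% = 9.8048%
α = realised − required = 11.8378% − 9.8048% = +2.03%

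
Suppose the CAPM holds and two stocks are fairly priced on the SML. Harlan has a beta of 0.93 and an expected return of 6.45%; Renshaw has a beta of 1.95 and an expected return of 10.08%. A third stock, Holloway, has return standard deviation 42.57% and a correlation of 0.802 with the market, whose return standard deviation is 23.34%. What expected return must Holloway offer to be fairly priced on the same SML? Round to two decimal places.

8.35%

MRP = (10.08% − 6.45%) / (1.95 − 0.93) = 3.5588%
R_f = 6.45% − 0.93 × 3.5588% = 3.1403%
β_Holloway = ρ·σ_i/σ_m = 0.802 × 42.57 / 23.34 = 1.4628
E(R_Holloway) = R_f + β × MRP = 3.1403% + 1.4628 × 3.5588% = 8.35%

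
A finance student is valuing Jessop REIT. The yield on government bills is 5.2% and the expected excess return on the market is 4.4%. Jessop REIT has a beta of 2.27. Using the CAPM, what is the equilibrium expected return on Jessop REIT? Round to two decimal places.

E(R) = R_f + β × MRP = 5.2% + 2.27 × 4.4% = 15.19%

15.19%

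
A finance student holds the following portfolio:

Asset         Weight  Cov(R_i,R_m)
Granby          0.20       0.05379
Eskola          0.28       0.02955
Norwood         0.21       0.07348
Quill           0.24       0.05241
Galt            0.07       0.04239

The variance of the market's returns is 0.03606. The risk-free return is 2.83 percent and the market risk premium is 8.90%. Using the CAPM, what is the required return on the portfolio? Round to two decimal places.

β_Granby = 0.05379 / 0.03606 = 1.4917
β_Eskola = 0.02955 / 0.03606 = 0.8195
β_Norwood = 0.07348 / 0.03606 = 2.0377
β_Quill = 0.05241 / 0.03606 = 1.4534
β_Galt = 0.04239 / 0.03606 = 1.1755
β_P = Σ w_i β_i = 0.20×1.4917 + 0.28×0.8195 + 0.21×2.0377 + 0.24×1.4534 + 0.07×1.1755 = 1.3868
E(R_P) = R_f + β_P × MRP = 2.83% + 1.3868 × 8.90% = 15.17%

15.17%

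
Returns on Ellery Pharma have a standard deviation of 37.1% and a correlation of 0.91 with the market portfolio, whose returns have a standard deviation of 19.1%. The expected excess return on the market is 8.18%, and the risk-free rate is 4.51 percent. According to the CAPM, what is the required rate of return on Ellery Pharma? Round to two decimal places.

18.97%

β = ρ × σ_i / σ_m = 0.91 × 37.1% / 19.1% = 1.7676
E(R) = 4.51% + 1.7676 × 8.18% = 18.97%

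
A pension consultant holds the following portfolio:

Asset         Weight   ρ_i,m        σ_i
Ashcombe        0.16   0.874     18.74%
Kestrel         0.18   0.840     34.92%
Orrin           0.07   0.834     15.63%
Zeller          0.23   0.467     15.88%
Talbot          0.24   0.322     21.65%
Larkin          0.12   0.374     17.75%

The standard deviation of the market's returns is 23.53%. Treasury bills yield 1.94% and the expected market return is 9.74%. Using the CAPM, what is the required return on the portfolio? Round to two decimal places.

6.25%

β_Ashcombe = 0.874 × 18.74% / 23.53% = 0.6961
β_Kestrel = 0.840 × 34.92% / 23.53% = 1.2466
β_Orrin = 0.834 × 15.63% / 23.53% = 0.5540
β_Zeller = 0.467 × 15.88% / 23.53% = 0.3152
β_Talbot = 0.322 × 21.65% / 23.53% = 0.2963
β_Larkin = 0.374 × 17.75% / 23.53% = 0.2821
β_P = Σ w_i β_i = 0.16×0.6961 + 0.18×1.2466 + 0.07×0.5540 + 0.23×0.3152 + 0.24×0.2963 + 0.12×0.2821 = 0.5520
MRP = 9.74% − 1.94% = 7.80%
E(R_P) = R_f + β_P × MRP = 1.94% + 0.5520 × 7.80% = 6.25%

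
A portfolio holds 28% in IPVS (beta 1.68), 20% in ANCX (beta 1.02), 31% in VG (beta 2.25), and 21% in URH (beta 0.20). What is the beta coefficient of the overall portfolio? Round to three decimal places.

β_P = Σ w_i β_i = 0.28×1.68 + 0.20×1.02 + 0.31×2.25 + 0.21×0.20 = 1.4139

1.414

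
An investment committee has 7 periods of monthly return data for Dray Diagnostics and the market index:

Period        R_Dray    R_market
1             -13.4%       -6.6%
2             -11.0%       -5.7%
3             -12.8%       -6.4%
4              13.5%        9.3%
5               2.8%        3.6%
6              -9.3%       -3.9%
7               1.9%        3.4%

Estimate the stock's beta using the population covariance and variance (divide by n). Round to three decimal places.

Mean R_i = (-13.4 − 11.0 − 12.8 + 13.5 + 2.8 − 9.3 + 1.9) / 7 = -4.0429%
Mean R_m = (-6.6 − 5.7 − 6.4 + 9.3 + 3.6 − 3.9 + 3.4) / 7 = -0.9000%
Σ(R_i − R̄_i)(R_m − R̄_m) = 385.9500  ⇒  Cov = 385.9500 / 7 = 55.1357
Σ(R_m − R̄_m)² = 237.5600  ⇒  Var(R_m) = 237.5600 / 7 = 33.9371
β = Cov / Var(R_m) = 55.1357 / 33.9371 = 1.6246

1.625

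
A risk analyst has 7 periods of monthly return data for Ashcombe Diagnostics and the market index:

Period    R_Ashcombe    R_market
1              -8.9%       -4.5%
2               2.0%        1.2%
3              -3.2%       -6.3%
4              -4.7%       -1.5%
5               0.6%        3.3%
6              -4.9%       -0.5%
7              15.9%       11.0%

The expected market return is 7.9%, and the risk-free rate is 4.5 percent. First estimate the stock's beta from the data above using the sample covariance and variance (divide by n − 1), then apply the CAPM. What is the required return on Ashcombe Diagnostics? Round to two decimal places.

Mean R_i = (-8.9 + 2.0 − 3.2 − 4.7 + 0.6 − 4.9 + 15.9) / 7 = -0.4571%
Mean R_m = (-4.5 + 1.2 − 6.3 − 1.5 + 3.3 − 0.5 + 11.0) / 7 = 0.3857%
Σ(R_i − R̄_i)(R_m − R̄_m) = 250.2243  ⇒  Cov = 250.2243 / 6 = 41.7041
Σ(R_m − R̄_m)² = 194.7286  ⇒  Var(R_m) = 194.7286 / 6 = 32.4548
β = Cov / Var(R_m) = 41.7041 / 32.4548 = 1.2850
MRP = 7.9% − 4.5% = 3.40%
E(R) = R_f + β × MRP = 4.5% + 1.2850 × 3.4% = 8.87%

8.87%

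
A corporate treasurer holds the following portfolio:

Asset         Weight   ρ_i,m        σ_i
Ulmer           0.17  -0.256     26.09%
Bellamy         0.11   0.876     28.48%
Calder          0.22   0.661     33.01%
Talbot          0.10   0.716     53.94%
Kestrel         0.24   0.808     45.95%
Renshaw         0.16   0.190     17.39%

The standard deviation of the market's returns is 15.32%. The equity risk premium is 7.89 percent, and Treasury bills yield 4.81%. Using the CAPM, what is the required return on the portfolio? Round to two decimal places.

14.96%

β_Ulmer = -0.256 × 26.09% / 15.32% = -0.4360
β_Bellamy = 0.876 × 28.48% / 15.32% = 1.6285
β_Calder = 0.661 × 33.01% / 15.32% = 1.4243
β_Talbot = 0.716 × 53.94% / 15.32% = 2.5210
β_Kestrel = 0.808 × 45.95% / 15.32% = 2.4235
β_Renshaw = 0.190 × 17.39% / 15.32% = 0.2157
β_P = Σ w_i β_i = 0.17×-0.4360 + 0.11×1.6285 + 0.22×1.4243 + 0.10×2.5210 + 0.24×2.4235 + 0.16×0.2157 = 1.2866
E(R_P) = R_f + β_P × MRP = 4.81% + 1.2866 × 7.89% = 14.96%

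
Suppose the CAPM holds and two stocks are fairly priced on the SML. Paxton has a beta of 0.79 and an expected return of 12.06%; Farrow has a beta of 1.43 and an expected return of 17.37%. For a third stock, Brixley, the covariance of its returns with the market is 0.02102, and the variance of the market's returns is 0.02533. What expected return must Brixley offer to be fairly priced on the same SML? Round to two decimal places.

MRP = (17.37% − 12.06%) / (1.43 − 0.79) = 8.2969%
R_f = 12.06% − 0.79 × 8.2969% = 5.5054%
β_Brixley = Cov / Var(R_m) = 0.02102 / 0.02533 = 0.8298
E(R_Brixley) = R_f + β × MRP = 5.5054% + 0.8298 × 8.2969% = 12.39%

12.39%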